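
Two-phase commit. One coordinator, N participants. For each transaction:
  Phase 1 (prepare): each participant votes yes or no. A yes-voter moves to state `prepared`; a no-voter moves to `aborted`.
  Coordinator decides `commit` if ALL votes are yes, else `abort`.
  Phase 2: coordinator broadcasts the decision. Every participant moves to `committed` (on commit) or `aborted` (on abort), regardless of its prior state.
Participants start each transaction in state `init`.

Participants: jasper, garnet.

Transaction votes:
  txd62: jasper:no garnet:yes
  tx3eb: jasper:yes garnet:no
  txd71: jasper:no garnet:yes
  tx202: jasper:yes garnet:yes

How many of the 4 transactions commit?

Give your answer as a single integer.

Answer: 1

Derivation:
txd62: no from jasper -> abort (commits=0)
tx3eb: no from garnet -> abort (commits=0)
txd71: no from jasper -> abort (commits=0)
tx202: all yes -> commit (commits=1)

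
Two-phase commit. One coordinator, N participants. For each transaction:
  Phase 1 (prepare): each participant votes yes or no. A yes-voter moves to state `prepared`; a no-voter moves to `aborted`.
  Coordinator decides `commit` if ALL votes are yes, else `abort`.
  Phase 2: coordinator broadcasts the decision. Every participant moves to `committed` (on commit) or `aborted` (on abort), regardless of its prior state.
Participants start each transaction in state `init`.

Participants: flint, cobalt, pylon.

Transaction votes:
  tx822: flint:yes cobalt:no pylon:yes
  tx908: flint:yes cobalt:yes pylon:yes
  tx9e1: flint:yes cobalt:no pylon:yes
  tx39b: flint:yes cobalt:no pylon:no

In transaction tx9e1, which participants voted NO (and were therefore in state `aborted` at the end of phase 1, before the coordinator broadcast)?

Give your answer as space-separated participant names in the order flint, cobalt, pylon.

Txn tx9e1 phase 1: flint yes -> prepared; cobalt no -> aborted; pylon yes -> prepared

Answer: cobalt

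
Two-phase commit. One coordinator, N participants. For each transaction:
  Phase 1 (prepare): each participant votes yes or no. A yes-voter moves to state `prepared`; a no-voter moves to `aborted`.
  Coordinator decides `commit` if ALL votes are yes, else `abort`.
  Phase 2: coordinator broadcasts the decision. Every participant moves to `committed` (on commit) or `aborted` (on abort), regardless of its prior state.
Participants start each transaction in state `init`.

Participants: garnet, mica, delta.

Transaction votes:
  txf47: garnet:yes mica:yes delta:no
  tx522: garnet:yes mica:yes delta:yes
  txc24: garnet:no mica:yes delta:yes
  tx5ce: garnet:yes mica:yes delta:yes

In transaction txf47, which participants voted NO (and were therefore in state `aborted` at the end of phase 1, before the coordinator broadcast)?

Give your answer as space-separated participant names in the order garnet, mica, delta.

Answer: delta

Derivation:
Txn txf47 phase 1: garnet yes -> prepared; mica yes -> prepared; delta no -> aborted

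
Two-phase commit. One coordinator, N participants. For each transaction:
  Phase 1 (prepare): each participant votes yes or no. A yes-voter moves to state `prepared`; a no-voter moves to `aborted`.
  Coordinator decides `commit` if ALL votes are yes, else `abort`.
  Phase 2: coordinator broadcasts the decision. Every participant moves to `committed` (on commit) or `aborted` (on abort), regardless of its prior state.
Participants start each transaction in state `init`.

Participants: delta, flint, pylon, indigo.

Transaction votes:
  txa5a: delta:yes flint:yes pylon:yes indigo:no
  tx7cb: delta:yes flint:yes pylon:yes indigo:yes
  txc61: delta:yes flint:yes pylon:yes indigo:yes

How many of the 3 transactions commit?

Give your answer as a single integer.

Answer: 2

Derivation:
txa5a: no from indigo -> abort (commits=0)
tx7cb: all yes -> commit (commits=1)
txc61: all yes -> commit (commits=2)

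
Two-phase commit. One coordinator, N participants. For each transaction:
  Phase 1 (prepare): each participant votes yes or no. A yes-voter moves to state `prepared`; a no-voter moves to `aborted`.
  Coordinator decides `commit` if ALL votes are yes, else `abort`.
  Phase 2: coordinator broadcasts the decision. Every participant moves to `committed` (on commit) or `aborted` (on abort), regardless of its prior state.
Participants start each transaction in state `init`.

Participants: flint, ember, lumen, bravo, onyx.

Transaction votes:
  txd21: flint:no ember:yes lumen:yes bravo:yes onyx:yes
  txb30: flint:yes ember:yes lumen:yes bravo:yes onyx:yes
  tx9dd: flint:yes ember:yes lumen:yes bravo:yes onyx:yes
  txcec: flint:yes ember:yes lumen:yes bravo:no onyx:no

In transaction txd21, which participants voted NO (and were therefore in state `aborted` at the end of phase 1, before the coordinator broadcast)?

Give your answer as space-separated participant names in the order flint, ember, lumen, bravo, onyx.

Txn txd21 phase 1: flint no -> aborted; ember yes -> prepared; lumen yes -> prepared; bravo yes -> prepared; onyx yes -> prepared

Answer: flint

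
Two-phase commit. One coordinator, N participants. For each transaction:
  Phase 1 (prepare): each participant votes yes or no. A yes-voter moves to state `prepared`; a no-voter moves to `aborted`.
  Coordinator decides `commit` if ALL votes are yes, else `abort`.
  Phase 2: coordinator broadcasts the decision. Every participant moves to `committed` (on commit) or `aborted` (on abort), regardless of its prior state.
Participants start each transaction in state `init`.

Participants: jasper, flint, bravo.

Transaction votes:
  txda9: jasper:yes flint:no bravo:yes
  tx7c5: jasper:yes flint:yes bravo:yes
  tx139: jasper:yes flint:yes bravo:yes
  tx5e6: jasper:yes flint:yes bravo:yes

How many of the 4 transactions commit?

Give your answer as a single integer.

Answer: 3

Derivation:
txda9: no from flint -> abort (commits=0)
tx7c5: all yes -> commit (commits=1)
tx139: all yes -> commit (commits=2)
tx5e6: all yes -> commit (commits=3)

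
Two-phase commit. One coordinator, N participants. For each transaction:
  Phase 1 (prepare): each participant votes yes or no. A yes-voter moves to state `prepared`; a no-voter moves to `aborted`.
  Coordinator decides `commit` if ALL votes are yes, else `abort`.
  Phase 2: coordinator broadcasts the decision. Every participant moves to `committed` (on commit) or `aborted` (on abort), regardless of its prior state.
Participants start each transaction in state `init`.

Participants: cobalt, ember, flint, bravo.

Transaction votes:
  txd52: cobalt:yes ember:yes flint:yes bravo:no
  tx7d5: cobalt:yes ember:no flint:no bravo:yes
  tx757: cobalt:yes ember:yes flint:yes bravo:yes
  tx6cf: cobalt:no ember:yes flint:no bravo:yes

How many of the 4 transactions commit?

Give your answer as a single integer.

txd52: no from bravo -> abort (commits=0)
tx7d5: no from ember, flint -> abort (commits=0)
tx757: all yes -> commit (commits=1)
tx6cf: no from cobalt, flint -> abort (commits=1)

Answer: 1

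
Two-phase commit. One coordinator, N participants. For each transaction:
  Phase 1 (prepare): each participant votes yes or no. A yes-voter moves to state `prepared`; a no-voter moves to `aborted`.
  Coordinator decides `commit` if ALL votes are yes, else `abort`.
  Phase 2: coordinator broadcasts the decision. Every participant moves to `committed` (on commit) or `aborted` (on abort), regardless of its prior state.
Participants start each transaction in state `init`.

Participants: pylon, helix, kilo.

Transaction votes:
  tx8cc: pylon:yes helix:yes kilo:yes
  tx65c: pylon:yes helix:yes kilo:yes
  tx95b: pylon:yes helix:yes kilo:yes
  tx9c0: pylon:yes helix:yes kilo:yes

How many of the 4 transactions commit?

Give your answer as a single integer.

tx8cc: all yes -> commit (commits=1)
tx65c: all yes -> commit (commits=2)
tx95b: all yes -> commit (commits=3)
tx9c0: all yes -> commit (commits=4)

Answer: 4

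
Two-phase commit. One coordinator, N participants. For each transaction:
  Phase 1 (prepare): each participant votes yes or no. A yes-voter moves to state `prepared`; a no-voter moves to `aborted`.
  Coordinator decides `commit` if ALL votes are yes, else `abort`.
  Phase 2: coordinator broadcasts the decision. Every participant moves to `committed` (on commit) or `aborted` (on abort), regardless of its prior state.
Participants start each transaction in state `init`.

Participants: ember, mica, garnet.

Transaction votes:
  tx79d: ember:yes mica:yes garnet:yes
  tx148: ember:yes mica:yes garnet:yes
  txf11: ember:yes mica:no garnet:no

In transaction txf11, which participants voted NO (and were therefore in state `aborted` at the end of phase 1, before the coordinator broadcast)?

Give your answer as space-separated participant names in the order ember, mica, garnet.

Txn txf11 phase 1: ember yes -> prepared; mica no -> aborted; garnet no -> aborted

Answer: mica garnet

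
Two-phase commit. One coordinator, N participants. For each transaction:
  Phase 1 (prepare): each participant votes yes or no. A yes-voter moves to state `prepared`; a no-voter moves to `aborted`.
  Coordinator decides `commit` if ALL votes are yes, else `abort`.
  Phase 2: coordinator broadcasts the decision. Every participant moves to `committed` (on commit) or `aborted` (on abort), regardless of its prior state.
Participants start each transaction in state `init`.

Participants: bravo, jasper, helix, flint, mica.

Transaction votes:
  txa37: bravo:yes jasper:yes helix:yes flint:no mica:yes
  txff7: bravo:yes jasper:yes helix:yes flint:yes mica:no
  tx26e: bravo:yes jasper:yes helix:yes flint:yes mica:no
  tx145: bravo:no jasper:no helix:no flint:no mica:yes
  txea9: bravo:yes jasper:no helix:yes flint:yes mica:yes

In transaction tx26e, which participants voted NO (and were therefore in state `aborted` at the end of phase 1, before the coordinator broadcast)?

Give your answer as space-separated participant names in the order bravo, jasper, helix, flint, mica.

Answer: mica

Derivation:
Txn tx26e phase 1: bravo yes -> prepared; jasper yes -> prepared; helix yes -> prepared; flint yes -> prepared; mica no -> aborted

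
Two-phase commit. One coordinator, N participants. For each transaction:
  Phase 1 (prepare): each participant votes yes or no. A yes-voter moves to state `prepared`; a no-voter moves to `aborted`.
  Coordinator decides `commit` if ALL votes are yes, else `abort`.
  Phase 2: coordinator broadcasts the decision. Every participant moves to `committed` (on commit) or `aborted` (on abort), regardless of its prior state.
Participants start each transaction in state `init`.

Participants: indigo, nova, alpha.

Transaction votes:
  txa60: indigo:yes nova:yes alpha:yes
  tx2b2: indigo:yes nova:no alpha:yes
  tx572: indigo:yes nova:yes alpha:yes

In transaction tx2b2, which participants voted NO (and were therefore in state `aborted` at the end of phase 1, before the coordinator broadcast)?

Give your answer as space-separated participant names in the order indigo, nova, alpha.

Txn tx2b2 phase 1: indigo yes -> prepared; nova no -> aborted; alpha yes -> prepared

Answer: nova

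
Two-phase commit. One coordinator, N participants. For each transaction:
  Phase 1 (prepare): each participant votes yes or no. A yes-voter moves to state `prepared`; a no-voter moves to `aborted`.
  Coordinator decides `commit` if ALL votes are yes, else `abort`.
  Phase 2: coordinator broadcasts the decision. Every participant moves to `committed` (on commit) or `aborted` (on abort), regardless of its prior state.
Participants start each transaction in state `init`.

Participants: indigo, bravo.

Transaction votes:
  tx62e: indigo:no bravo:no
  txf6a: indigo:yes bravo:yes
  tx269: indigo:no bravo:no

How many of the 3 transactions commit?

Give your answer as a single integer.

Answer: 1

Derivation:
tx62e: no from indigo, bravo -> abort (commits=0)
txf6a: all yes -> commit (commits=1)
tx269: no from indigo, bravo -> abort (commits=1)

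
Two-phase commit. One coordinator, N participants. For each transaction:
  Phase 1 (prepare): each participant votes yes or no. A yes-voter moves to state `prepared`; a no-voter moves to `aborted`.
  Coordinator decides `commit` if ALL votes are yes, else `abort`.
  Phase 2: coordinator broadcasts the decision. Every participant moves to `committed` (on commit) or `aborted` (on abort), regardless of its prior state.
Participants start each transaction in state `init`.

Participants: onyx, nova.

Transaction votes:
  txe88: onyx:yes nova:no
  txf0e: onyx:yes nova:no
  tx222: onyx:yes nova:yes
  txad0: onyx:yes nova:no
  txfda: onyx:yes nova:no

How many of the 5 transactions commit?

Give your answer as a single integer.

txe88: no from nova -> abort (commits=0)
txf0e: no from nova -> abort (commits=0)
tx222: all yes -> commit (commits=1)
txad0: no from nova -> abort (commits=1)
txfda: no from nova -> abort (commits=1)

Answer: 1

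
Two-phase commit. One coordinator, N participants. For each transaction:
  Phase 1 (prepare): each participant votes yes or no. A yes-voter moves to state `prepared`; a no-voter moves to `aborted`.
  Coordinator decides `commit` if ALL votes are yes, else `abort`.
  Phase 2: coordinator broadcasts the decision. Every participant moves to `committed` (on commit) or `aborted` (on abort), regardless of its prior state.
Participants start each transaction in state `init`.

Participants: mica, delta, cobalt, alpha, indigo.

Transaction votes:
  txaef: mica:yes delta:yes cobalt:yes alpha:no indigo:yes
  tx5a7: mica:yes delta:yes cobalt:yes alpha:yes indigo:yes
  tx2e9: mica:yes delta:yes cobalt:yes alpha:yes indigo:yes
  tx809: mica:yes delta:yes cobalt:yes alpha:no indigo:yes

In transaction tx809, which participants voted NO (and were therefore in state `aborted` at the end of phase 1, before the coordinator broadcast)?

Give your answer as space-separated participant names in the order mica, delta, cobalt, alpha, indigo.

Answer: alpha

Derivation:
Txn tx809 phase 1: mica yes -> prepared; delta yes -> prepared; cobalt yes -> prepared; alpha no -> aborted; indigo yes -> prepared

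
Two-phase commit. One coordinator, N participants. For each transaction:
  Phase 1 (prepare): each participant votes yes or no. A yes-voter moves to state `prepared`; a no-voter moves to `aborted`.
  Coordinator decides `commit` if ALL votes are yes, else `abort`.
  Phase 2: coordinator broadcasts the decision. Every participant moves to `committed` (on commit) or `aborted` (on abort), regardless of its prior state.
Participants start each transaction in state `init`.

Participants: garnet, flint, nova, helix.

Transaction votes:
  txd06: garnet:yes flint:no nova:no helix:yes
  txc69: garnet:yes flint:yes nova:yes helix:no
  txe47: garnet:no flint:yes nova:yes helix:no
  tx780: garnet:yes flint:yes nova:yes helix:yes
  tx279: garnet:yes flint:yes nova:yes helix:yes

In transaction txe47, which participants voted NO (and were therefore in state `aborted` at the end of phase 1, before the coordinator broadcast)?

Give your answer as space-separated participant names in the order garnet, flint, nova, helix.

Answer: garnet helix

Derivation:
Txn txe47 phase 1: garnet no -> aborted; flint yes -> prepared; nova yes -> prepared; helix no -> aborted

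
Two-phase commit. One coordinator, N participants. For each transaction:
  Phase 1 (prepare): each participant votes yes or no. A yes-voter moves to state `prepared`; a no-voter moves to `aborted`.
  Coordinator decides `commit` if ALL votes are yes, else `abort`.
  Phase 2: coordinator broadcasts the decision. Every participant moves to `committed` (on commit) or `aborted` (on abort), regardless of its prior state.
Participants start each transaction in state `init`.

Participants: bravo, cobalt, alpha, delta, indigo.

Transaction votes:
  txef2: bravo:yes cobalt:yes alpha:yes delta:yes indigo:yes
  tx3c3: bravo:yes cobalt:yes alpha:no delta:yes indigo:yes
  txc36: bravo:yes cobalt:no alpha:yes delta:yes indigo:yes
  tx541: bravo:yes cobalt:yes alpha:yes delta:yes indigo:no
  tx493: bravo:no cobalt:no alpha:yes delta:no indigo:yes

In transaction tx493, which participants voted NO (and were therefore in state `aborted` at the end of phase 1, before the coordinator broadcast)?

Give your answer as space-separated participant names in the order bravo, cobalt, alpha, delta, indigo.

Answer: bravo cobalt delta

Derivation:
Txn tx493 phase 1: bravo no -> aborted; cobalt no -> aborted; alpha yes -> prepared; delta no -> aborted; indigo yes -> prepared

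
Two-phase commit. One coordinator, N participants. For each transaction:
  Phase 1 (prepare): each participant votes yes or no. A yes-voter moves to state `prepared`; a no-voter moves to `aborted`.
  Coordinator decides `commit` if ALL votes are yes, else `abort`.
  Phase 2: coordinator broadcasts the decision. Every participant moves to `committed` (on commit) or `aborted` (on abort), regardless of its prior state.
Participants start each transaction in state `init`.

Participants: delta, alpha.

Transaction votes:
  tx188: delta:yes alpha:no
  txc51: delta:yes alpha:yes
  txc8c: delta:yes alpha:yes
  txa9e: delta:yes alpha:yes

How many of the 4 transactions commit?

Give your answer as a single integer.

Answer: 3

Derivation:
tx188: no from alpha -> abort (commits=0)
txc51: all yes -> commit (commits=1)
txc8c: all yes -> commit (commits=2)
txa9e: all yes -> commit (commits=3)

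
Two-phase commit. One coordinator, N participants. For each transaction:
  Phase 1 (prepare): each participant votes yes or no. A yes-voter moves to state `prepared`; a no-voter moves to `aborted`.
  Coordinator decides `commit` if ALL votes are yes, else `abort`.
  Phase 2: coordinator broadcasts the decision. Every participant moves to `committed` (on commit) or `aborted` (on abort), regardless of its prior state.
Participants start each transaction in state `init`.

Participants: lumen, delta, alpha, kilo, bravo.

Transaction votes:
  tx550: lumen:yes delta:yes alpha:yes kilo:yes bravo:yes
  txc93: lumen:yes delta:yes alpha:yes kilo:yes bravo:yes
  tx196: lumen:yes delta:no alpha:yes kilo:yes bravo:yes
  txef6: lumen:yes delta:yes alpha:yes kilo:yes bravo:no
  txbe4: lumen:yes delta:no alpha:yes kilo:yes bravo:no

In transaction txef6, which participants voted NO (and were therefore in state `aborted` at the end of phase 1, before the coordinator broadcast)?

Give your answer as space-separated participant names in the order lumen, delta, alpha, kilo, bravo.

Txn txef6 phase 1: lumen yes -> prepared; delta yes -> prepared; alpha yes -> prepared; kilo yes -> prepared; bravo no -> aborted

Answer: bravo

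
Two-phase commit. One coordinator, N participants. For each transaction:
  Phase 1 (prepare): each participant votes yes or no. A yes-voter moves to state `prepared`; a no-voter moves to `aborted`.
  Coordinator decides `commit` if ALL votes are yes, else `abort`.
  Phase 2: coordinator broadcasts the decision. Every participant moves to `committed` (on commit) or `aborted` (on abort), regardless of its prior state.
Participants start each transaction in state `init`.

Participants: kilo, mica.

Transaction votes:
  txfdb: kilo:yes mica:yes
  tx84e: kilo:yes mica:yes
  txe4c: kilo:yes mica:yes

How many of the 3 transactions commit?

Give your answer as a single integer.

Answer: 3

Derivation:
txfdb: all yes -> commit (commits=1)
tx84e: all yes -> commit (commits=2)
txe4c: all yes -> commit (commits=3)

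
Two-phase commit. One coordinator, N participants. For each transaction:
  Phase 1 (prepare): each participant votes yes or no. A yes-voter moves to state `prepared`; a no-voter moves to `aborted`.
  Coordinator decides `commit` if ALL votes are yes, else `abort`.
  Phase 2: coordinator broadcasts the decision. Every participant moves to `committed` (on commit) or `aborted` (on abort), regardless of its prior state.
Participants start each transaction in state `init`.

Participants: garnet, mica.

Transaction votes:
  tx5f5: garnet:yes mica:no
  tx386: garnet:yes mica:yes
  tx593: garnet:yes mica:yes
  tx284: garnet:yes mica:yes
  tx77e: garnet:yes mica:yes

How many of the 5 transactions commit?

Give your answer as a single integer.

Answer: 4

Derivation:
tx5f5: no from mica -> abort (commits=0)
tx386: all yes -> commit (commits=1)
tx593: all yes -> commit (commits=2)
tx284: all yes -> commit (commits=3)
tx77e: all yes -> commit (commits=4)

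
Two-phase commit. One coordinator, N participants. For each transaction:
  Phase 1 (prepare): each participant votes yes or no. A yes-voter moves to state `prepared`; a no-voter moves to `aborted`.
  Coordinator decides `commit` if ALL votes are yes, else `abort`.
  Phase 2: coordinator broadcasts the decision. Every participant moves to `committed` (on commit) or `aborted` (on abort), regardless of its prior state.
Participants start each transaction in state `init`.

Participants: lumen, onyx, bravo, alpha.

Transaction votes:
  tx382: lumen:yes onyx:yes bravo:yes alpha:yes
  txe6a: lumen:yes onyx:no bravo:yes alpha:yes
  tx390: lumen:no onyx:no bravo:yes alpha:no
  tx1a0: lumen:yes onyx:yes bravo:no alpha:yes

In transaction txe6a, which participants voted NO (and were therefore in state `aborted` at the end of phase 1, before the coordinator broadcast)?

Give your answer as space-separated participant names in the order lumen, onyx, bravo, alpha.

Answer: onyx

Derivation:
Txn txe6a phase 1: lumen yes -> prepared; onyx no -> aborted; bravo yes -> prepared; alpha yes -> prepared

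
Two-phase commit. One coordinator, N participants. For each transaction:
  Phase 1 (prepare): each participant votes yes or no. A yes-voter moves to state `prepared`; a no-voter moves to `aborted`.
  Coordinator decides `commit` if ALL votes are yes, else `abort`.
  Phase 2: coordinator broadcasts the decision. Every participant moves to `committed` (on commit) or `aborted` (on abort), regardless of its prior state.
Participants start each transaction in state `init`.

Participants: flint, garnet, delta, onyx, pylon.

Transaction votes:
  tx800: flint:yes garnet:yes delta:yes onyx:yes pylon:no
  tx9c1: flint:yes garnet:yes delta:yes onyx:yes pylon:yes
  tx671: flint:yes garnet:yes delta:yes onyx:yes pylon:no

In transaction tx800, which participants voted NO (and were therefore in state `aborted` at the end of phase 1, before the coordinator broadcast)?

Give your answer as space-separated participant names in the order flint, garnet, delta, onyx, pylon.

Answer: pylon

Derivation:
Txn tx800 phase 1: flint yes -> prepared; garnet yes -> prepared; delta yes -> prepared; onyx yes -> prepared; pylon no -> aborted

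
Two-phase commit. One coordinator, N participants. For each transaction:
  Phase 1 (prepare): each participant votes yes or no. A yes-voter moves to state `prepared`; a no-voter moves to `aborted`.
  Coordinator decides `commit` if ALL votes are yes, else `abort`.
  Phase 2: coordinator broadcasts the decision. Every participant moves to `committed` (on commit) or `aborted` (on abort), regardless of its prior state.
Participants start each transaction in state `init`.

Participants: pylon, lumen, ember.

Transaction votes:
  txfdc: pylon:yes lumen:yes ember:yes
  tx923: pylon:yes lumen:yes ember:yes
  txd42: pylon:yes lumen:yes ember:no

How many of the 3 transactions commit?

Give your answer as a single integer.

txfdc: all yes -> commit (commits=1)
tx923: all yes -> commit (commits=2)
txd42: no from ember -> abort (commits=2)

Answer: 2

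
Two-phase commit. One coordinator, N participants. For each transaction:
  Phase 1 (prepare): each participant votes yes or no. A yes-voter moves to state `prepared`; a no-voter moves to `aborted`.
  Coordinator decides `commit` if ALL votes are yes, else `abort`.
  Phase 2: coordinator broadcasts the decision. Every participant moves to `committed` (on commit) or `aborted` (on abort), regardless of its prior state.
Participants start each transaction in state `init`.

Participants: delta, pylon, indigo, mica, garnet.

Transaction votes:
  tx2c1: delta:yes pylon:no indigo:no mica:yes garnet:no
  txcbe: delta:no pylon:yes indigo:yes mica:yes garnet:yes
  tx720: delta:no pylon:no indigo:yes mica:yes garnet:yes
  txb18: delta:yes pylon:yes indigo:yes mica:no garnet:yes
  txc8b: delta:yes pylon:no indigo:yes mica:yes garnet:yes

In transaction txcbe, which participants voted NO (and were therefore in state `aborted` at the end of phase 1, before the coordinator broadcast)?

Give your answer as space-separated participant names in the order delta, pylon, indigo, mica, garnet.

Txn txcbe phase 1: delta no -> aborted; pylon yes -> prepared; indigo yes -> prepared; mica yes -> prepared; garnet yes -> prepared

Answer: delta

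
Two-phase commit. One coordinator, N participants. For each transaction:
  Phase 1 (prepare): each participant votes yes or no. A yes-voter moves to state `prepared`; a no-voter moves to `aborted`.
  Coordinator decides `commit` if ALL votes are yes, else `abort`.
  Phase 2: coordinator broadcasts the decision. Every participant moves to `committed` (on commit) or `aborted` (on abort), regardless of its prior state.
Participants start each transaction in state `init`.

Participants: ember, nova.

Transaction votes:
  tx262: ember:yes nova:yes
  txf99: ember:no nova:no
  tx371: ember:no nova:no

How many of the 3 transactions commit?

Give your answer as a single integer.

Answer: 1

Derivation:
tx262: all yes -> commit (commits=1)
txf99: no from ember, nova -> abort (commits=1)
tx371: no from ember, nova -> abort (commits=1)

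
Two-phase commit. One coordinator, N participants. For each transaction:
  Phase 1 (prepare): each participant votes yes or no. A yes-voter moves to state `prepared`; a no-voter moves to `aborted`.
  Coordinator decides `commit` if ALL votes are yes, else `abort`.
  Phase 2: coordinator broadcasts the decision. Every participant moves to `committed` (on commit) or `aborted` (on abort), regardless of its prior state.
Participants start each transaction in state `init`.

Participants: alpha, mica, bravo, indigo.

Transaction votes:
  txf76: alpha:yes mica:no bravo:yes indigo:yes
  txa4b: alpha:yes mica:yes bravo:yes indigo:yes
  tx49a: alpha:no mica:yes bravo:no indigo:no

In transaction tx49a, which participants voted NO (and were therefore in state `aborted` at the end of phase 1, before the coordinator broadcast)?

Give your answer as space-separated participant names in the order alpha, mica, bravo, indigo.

Answer: alpha bravo indigo

Derivation:
Txn tx49a phase 1: alpha no -> aborted; mica yes -> prepared; bravo no -> aborted; indigo no -> aborted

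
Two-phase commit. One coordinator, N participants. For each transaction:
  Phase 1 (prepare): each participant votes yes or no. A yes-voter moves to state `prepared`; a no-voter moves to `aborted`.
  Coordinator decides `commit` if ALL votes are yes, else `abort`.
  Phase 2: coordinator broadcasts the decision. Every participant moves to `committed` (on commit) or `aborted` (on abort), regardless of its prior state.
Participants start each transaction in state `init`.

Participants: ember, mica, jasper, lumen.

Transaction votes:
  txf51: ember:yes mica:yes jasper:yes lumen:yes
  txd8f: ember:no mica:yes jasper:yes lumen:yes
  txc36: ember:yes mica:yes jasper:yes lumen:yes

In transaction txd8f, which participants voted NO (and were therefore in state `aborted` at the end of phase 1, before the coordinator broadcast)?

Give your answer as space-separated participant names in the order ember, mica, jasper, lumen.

Txn txd8f phase 1: ember no -> aborted; mica yes -> prepared; jasper yes -> prepared; lumen yes -> prepared

Answer: ember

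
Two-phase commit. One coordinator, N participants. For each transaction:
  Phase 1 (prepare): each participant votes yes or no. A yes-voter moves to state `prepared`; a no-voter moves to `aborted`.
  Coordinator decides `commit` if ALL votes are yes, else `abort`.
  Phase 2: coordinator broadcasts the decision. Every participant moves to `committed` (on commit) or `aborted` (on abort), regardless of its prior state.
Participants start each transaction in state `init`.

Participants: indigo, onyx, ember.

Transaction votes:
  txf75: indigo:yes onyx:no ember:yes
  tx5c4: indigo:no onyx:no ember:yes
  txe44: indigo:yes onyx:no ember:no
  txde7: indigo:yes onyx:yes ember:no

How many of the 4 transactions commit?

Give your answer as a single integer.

Answer: 0

Derivation:
txf75: no from onyx -> abort (commits=0)
tx5c4: no from indigo, onyx -> abort (commits=0)
txe44: no from onyx, ember -> abort (commits=0)
txde7: no from ember -> abort (commits=0)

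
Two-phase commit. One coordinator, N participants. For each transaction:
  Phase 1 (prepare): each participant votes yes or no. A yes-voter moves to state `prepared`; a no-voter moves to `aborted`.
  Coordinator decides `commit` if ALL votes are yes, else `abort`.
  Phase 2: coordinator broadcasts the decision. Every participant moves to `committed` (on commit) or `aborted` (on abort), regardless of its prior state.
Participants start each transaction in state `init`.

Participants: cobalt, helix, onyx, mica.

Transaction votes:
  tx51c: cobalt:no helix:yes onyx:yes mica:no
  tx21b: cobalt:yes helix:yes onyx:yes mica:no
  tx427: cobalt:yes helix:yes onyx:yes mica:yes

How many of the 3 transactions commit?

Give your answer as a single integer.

tx51c: no from cobalt, mica -> abort (commits=0)
tx21b: no from mica -> abort (commits=0)
tx427: all yes -> commit (commits=1)

Answer: 1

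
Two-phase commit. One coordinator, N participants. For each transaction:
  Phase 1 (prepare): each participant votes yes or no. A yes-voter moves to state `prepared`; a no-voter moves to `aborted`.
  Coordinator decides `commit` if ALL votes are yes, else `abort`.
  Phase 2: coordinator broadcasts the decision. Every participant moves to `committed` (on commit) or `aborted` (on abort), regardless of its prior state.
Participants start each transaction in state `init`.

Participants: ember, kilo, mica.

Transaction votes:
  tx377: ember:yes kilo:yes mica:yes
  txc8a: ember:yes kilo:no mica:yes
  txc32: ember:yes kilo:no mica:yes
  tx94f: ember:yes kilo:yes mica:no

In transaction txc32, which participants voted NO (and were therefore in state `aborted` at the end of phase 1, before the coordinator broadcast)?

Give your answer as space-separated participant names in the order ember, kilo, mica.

Txn txc32 phase 1: ember yes -> prepared; kilo no -> aborted; mica yes -> prepared

Answer: kilo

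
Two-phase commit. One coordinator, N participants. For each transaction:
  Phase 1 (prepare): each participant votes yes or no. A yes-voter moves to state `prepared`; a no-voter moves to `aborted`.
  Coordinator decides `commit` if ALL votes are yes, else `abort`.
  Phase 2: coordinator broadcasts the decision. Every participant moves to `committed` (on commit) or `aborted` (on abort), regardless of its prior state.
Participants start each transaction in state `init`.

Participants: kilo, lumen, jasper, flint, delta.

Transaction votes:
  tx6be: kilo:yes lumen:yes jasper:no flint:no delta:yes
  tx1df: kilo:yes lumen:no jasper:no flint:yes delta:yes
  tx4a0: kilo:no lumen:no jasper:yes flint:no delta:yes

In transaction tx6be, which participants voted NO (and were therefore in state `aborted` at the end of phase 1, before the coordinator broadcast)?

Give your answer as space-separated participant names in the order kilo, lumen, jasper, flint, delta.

Txn tx6be phase 1: kilo yes -> prepared; lumen yes -> prepared; jasper no -> aborted; flint no -> aborted; delta yes -> prepared

Answer: jasper flint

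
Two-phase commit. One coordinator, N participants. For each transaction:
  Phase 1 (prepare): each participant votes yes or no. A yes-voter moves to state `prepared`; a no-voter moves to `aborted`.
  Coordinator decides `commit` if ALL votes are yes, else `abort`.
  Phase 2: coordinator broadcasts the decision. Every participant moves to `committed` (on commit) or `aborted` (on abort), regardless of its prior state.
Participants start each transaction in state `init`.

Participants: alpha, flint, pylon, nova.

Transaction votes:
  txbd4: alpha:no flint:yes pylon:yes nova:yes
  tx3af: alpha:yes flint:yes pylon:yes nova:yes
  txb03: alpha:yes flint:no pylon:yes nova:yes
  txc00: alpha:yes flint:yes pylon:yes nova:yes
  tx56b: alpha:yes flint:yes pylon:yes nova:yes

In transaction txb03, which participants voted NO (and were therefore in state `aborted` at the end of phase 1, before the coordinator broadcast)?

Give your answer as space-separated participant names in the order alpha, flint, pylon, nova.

Answer: flint

Derivation:
Txn txb03 phase 1: alpha yes -> prepared; flint no -> aborted; pylon yes -> prepared; nova yes -> prepared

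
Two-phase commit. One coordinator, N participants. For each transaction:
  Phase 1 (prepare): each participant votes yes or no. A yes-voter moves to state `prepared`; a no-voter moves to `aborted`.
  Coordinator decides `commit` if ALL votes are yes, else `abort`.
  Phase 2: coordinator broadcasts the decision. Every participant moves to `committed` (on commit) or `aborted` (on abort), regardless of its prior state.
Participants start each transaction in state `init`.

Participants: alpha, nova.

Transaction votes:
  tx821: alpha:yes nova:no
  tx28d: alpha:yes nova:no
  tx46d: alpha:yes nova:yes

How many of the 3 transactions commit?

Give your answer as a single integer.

tx821: no from nova -> abort (commits=0)
tx28d: no from nova -> abort (commits=0)
tx46d: all yes -> commit (commits=1)

Answer: 1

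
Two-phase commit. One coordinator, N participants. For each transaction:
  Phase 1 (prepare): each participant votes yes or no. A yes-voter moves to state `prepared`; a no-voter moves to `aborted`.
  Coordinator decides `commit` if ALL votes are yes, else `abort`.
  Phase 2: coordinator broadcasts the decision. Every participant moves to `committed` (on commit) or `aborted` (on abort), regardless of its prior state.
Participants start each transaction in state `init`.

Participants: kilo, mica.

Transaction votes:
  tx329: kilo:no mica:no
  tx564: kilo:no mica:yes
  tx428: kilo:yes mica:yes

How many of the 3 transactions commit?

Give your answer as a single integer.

tx329: no from kilo, mica -> abort (commits=0)
tx564: no from kilo -> abort (commits=0)
tx428: all yes -> commit (commits=1)

Answer: 1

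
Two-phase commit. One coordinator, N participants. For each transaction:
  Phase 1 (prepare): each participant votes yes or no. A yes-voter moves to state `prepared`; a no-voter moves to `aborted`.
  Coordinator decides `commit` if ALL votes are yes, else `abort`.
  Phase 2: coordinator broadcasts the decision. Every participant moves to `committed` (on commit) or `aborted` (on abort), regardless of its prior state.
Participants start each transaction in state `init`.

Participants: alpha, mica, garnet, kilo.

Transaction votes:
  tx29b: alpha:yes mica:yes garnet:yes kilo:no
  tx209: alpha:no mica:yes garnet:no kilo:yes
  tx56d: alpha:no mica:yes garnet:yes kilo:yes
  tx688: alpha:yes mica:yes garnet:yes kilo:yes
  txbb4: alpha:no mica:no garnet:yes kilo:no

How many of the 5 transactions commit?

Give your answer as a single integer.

tx29b: no from kilo -> abort (commits=0)
tx209: no from alpha, garnet -> abort (commits=0)
tx56d: no from alpha -> abort (commits=0)
tx688: all yes -> commit (commits=1)
txbb4: no from alpha, mica, kilo -> abort (commits=1)

Answer: 1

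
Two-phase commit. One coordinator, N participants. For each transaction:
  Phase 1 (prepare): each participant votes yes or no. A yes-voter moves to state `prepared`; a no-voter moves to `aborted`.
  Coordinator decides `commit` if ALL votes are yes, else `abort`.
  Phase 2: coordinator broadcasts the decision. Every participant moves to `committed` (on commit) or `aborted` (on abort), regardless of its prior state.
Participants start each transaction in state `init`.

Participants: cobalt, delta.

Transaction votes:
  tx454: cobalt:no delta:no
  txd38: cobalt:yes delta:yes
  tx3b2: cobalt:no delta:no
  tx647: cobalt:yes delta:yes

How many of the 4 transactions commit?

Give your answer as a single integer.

Answer: 2

Derivation:
tx454: no from cobalt, delta -> abort (commits=0)
txd38: all yes -> commit (commits=1)
tx3b2: no from cobalt, delta -> abort (commits=1)
tx647: all yes -> commit (commits=2)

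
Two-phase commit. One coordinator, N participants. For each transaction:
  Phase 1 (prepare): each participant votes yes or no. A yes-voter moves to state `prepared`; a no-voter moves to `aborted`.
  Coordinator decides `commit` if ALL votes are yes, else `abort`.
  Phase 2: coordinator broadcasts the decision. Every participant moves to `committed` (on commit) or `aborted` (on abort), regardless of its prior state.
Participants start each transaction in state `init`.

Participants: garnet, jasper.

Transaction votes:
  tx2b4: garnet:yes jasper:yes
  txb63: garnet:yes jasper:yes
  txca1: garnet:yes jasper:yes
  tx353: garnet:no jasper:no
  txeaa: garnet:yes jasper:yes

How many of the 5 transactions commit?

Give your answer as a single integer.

Answer: 4

Derivation:
tx2b4: all yes -> commit (commits=1)
txb63: all yes -> commit (commits=2)
txca1: all yes -> commit (commits=3)
tx353: no from garnet, jasper -> abort (commits=3)
txeaa: all yes -> commit (commits=4)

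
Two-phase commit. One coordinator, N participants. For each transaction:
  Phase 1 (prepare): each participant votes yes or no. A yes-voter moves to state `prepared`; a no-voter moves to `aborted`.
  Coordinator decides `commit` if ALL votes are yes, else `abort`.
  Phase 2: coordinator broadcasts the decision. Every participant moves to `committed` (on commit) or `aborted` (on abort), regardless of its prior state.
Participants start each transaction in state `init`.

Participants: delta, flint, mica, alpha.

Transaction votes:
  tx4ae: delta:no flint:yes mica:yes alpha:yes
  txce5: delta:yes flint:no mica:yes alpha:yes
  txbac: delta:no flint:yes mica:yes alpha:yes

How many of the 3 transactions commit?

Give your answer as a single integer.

tx4ae: no from delta -> abort (commits=0)
txce5: no from flint -> abort (commits=0)
txbac: no from delta -> abort (commits=0)

Answer: 0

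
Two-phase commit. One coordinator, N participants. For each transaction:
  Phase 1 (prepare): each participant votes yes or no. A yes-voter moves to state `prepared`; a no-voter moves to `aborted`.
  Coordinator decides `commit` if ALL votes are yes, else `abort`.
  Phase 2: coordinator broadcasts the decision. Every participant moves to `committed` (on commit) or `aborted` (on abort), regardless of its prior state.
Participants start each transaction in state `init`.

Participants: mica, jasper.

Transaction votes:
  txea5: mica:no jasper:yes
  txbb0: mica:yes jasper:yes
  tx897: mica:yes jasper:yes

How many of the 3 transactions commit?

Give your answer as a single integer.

Answer: 2

Derivation:
txea5: no from mica -> abort (commits=0)
txbb0: all yes -> commit (commits=1)
tx897: all yes -> commit (commits=2)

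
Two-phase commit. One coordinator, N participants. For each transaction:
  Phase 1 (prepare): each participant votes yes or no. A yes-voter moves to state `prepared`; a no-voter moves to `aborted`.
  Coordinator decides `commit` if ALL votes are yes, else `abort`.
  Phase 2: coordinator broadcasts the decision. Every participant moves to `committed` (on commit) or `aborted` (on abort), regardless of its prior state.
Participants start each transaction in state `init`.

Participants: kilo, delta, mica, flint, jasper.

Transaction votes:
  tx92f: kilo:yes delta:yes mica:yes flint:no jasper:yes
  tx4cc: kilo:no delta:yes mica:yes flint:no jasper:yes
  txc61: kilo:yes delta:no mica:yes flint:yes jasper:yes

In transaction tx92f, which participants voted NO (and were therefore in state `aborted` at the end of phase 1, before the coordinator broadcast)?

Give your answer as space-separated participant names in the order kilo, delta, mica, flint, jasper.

Txn tx92f phase 1: kilo yes -> prepared; delta yes -> prepared; mica yes -> prepared; flint no -> aborted; jasper yes -> prepared

Answer: flint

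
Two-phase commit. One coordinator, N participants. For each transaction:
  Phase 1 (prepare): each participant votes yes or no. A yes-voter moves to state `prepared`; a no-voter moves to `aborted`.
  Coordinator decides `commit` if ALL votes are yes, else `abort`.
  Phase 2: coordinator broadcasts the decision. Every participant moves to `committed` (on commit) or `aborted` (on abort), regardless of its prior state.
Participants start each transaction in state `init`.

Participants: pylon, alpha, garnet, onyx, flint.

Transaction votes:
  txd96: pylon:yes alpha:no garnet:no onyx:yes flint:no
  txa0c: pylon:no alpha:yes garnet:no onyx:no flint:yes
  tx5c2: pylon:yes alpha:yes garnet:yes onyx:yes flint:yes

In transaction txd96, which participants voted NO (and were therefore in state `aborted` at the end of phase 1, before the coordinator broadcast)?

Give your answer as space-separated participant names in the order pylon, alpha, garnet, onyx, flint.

Txn txd96 phase 1: pylon yes -> prepared; alpha no -> aborted; garnet no -> aborted; onyx yes -> prepared; flint no -> aborted

Answer: alpha garnet flint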